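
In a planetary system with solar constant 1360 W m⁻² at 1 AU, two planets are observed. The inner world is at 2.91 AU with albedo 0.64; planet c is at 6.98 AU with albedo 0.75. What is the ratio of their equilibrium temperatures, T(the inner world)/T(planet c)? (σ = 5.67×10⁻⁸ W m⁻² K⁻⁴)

T₁/T₂ ≈ 1.697

T_eq = [S₀(1−A)/(4σd²)]^(1/4), so T ∝ (1−A)^(1/4) / √d.
T₁ = [1360×0.36/(4×5.67×10⁻⁸×2.91²)]^(1/4) = 126.36 K.
T₂ = [1360×0.25/(4×5.67×10⁻⁸×6.98²)]^(1/4) = 74.48 K.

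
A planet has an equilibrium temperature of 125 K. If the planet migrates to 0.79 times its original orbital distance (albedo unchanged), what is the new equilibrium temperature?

T_eq ≈ 141 K

T_eq ∝ L^(1/4) · d^(−1/2).
T′ = 125 / 0.79^(1/2) = 141 K.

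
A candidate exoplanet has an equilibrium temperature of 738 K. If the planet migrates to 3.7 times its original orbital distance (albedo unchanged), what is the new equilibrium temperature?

T_eq ∝ L^(1/4) · d^(−1/2).
T′ = 738 / 3.7^(1/2) = 384 K.

T_eq ≈ 384 K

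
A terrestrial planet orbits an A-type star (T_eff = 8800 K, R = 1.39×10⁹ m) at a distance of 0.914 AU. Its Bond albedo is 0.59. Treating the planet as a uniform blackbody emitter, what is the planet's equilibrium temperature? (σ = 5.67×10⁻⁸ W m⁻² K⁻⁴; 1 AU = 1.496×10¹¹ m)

d = 0.914 AU = 1.37×10¹¹ m.
L = 4πR_⋆²σT_⋆⁴ = 4π(1.39×10⁹)² × 5.67×10⁻⁸ × (8800)⁴ = 8.26×10²⁷ W.
S = L/(4πd²) = 3.51×10⁴ W m⁻².
Energy balance: absorbed = emitted ⇒ πR²·S(1−A) = 4πR²·σT_eq⁴, so T_eq⁴ = S(1−A)/(4σ).
T_eq = [3.51×10⁴ × 0.41 / (4 × 5.67×10⁻⁸)]^(1/4) = (6.35×10¹⁰)^(1/4) = 502 K.

T_eq ≈ 502 K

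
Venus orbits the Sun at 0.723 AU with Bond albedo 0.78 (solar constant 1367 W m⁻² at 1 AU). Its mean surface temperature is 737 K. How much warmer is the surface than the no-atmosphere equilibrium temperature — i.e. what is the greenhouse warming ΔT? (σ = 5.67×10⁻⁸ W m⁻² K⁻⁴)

S = 1367/0.723² = 2615 W m⁻².
T_eq = [S(1−A)/(4σ)]^(1/4) = [2615×0.22/(4×5.67×10⁻⁸)]^(1/4) = 224.4 K.
ΔT = T_surf − T_eq = 737 − 224.4.

ΔT ≈ 512.6 K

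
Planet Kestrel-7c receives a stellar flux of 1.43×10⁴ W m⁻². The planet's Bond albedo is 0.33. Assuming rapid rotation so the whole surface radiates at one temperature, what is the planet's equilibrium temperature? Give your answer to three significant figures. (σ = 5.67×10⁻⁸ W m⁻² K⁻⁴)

Energy balance: absorbed = emitted ⇒ πR²·S(1−A) = 4πR²·σT_eq⁴, so T_eq⁴ = S(1−A)/(4σ).
T_eq = [1.43×10⁴ × 0.67 / (4 × 5.67×10⁻⁸)]^(1/4) = (4.22×10¹⁰)^(1/4) = 453 K.

T_eq ≈ 453 K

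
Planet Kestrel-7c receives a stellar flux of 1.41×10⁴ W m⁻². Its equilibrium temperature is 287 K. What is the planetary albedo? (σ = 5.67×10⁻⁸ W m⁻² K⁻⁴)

From T_eq⁴ = S(1−A)/(4σ): 1−A = 4σT_eq⁴/S.
1−A = 4 × 5.67×10⁻⁸ × (287)⁴ / 1.41×10⁴ = 0.109.

A ≈ 0.89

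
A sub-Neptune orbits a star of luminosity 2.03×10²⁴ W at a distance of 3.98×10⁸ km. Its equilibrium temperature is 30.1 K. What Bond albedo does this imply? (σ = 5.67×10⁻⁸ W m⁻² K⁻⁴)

d = 3.98×10⁸ km = 3.98×10¹¹ m.
Flux: S = L/(4πd²) = 2.03×10²⁴/(4π×(3.98×10¹¹)²) = 1.02 W m⁻².
From T_eq⁴ = S(1−A)/(4σ): 1−A = 4σT_eq⁴/S.
1−A = 4 × 5.67×10⁻⁸ × (30.1)⁴ / 1.02 = 0.183.

A ≈ 0.82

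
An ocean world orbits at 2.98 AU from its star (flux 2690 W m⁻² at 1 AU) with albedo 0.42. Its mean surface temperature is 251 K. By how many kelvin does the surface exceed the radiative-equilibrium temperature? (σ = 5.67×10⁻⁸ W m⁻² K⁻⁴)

ΔT ≈ 84.2 K

S = 2690/2.98² = 302.9 W m⁻².
T_eq = [S(1−A)/(4σ)]^(1/4) = [302.9×0.58/(4×5.67×10⁻⁸)]^(1/4) = 166.8 K.
ΔT = T_surf − T_eq = 251 − 166.8.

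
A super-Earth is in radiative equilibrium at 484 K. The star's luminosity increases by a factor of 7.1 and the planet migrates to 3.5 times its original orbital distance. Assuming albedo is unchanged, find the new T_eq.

T_eq ∝ L^(1/4) · d^(−1/2).
T′ = 484 × 7.1^(1/4) / 3.5^(1/2) = 422 K.

T_eq ≈ 422 K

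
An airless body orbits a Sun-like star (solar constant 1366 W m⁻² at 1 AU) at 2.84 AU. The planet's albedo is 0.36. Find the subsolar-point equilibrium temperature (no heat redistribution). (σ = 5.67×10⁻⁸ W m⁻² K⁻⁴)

Flux at 2.84 AU: S = 1366/2.84² = 169 W m⁻².
At the subsolar point the surface absorbs S(1−A) and emits σT⁴ per unit area — no factor of 4, since only the local patch is in balance.
T = [169 × 0.64 / 5.67×10⁻⁸]^(1/4) = (1.91×10⁹)^(1/4) = 209 K.

T_ss ≈ 209 K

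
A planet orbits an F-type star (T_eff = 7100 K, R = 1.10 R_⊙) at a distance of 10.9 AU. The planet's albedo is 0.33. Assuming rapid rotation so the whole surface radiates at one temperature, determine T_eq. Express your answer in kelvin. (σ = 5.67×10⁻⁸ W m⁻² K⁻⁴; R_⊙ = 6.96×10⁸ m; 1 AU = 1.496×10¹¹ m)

R_⋆ = 1.10 × 6.96×10⁸ = 7.66×10⁸ m.
d = 10.9 AU = 1.63×10¹² m.
L = 4πR_⋆²σT_⋆⁴ = 4π(7.66×10⁸)² × 5.67×10⁻⁸ × (7100)⁴ = 1.06×10²⁷ W.
S = L/(4πd²) = 31.8 W m⁻².
Energy balance: absorbed = emitted ⇒ πR²·S(1−A) = 4πR²·σT_eq⁴, so T_eq⁴ = S(1−A)/(4σ).
T_eq = [31.8 × 0.67 / (4 × 5.67×10⁻⁸)]^(1/4) = (9.38×10⁷)^(1/4) = 98.4 K.

T_eq ≈ 98.4 K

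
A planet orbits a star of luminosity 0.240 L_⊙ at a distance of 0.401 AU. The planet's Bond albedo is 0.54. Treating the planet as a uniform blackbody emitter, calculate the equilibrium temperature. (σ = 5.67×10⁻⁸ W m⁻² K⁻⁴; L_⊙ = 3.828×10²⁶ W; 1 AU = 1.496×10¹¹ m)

d = 0.401 AU = 6.00×10¹⁰ m.
L = 0.240 × 3.828×10²⁶ = 9.19×10²⁵ W.
Flux: S = L/(4πd²) = 9.19×10²⁵/(4π×(6.00×10¹⁰)²) = 2030 W m⁻².
Energy balance: absorbed = emitted ⇒ πR²·S(1−A) = 4πR²·σT_eq⁴, so T_eq⁴ = S(1−A)/(4σ).
T_eq = [2030 × 0.46 / (4 × 5.67×10⁻⁸)]^(1/4) = (4.12×10⁹)^(1/4) = 253 K.

T_eq ≈ 253 K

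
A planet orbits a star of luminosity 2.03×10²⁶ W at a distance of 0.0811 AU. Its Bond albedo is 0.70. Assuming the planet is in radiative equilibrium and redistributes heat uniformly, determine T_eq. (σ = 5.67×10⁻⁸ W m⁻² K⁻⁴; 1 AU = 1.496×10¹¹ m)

d = 0.0811 AU = 1.21×10¹⁰ m.
Flux: S = L/(4πd²) = 2.03×10²⁶/(4π×(1.21×10¹⁰)²) = 1.10×10⁵ W m⁻².
Energy balance: absorbed = emitted ⇒ πR²·S(1−A) = 4πR²·σT_eq⁴, so T_eq⁴ = S(1−A)/(4σ).
T_eq = [1.10×10⁵ × 0.30 / (4 × 5.67×10⁻⁸)]^(1/4) = (1.45×10¹¹)^(1/4) = 617 K.

T_eq ≈ 617 K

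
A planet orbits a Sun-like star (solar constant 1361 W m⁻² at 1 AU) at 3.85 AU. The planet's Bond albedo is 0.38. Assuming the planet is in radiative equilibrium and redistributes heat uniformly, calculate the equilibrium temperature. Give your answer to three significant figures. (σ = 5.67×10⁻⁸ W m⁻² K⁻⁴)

Flux at 3.85 AU: S = 1361/3.85² = 91.8 W m⁻².
Energy balance: absorbed = emitted ⇒ πR²·S(1−A) = 4πR²·σT_eq⁴, so T_eq⁴ = S(1−A)/(4σ).
T_eq = [91.8 × 0.62 / (4 × 5.67×10⁻⁸)]^(1/4) = (2.51×10⁸)^(1/4) = 126 K.

T_eq ≈ 126 K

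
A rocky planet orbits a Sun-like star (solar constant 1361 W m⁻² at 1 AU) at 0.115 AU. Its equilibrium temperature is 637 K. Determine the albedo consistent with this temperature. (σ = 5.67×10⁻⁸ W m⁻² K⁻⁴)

A ≈ 0.64

Flux at 0.115 AU: S = 1361/0.115² = 1.03×10⁵ W m⁻².
From T_eq⁴ = S(1−A)/(4σ): 1−A = 4σT_eq⁴/S.
1−A = 4 × 5.67×10⁻⁸ × (637)⁴ / 1.03×10⁵ = 0.363.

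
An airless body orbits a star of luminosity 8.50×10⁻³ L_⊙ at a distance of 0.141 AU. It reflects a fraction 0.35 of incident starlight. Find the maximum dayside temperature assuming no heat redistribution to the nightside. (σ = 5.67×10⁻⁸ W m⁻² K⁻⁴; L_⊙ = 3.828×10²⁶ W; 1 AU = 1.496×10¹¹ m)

d = 0.141 AU = 2.11×10¹⁰ m.
L = 8.50×10⁻³ × 3.828×10²⁶ = 3.25×10²⁴ W.
Flux: S = L/(4πd²) = 3.25×10²⁴/(4π×(2.11×10¹⁰)²) = 582 W m⁻².
With no redistribution each surface element balances locally: S(1−A) = σT⁴.
T = [582 × 0.65 / 5.67×10⁻⁸]^(1/4) = (6.67×10⁹)^(1/4) = 286 K.

T_ss ≈ 286 K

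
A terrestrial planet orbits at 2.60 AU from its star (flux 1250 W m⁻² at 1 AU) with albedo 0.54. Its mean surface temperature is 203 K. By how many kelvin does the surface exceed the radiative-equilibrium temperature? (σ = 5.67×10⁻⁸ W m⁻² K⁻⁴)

ΔT ≈ 63.8 K

S = 1250/2.60² = 184.9 W m⁻².
T_eq = [S(1−A)/(4σ)]^(1/4) = [184.9×0.46/(4×5.67×10⁻⁸)]^(1/4) = 139.2 K.
ΔT = T_surf − T_eq = 203 − 139.2.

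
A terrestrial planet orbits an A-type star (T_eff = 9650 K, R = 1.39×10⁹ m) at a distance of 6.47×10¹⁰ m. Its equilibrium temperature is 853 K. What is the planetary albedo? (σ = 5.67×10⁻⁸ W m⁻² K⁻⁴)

A ≈ 0.47

L = 4πR_⋆²σT_⋆⁴ = 4π(1.39×10⁹)² × 5.67×10⁻⁸ × (9650)⁴ = 1.19×10²⁸ W.
S = L/(4πd²) = 2.27×10⁵ W m⁻².
From T_eq⁴ = S(1−A)/(4σ): 1−A = 4σT_eq⁴/S.
1−A = 4 × 5.67×10⁻⁸ × (853)⁴ / 2.27×10⁵ = 0.529.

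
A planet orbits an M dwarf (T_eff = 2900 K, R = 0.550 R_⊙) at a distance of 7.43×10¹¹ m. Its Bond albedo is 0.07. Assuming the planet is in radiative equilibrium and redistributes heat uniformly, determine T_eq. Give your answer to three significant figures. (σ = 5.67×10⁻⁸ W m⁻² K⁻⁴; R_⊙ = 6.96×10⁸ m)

R_⋆ = 0.550 × 6.96×10⁸ = 3.83×10⁸ m.
L = 4πR_⋆²σT_⋆⁴ = 4π(3.83×10⁸)² × 5.67×10⁻⁸ × (2900)⁴ = 7.38×10²⁴ W.
S = L/(4πd²) = 1.06 W m⁻².
Energy balance: absorbed = emitted ⇒ πR²·S(1−A) = 4πR²·σT_eq⁴, so T_eq⁴ = S(1−A)/(4σ).
T_eq = [1.06 × 0.93 / (4 × 5.67×10⁻⁸)]^(1/4) = (4.36×10⁶)^(1/4) = 45.7 K.

T_eq ≈ 45.7 K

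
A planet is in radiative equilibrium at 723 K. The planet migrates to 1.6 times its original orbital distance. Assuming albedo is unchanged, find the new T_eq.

T_eq ∝ L^(1/4) · d^(−1/2).
T′ = 723 / 1.6^(1/2) = 572 K.

T_eq ≈ 572 K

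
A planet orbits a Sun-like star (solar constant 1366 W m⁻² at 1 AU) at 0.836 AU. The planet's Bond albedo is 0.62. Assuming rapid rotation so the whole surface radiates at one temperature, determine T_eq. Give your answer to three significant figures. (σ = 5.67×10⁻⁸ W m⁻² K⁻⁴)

T_eq ≈ 239 K

Flux at 0.836 AU: S = 1366/0.836² = 1950 W m⁻².
Energy balance: absorbed = emitted ⇒ πR²·S(1−A) = 4πR²·σT_eq⁴, so T_eq⁴ = S(1−A)/(4σ).
T_eq = [1950 × 0.38 / (4 × 5.67×10⁻⁸)]^(1/4) = (3.27×10⁹)^(1/4) = 239 K.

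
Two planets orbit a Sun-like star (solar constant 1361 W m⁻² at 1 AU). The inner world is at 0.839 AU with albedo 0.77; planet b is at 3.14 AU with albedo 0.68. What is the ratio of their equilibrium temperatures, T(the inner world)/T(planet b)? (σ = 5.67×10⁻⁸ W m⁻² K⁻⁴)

T₁/T₂ ≈ 1.781

T_eq = [S₀(1−A)/(4σd²)]^(1/4), so T ∝ (1−A)^(1/4) / √d.
T₁ = [1361×0.23/(4×5.67×10⁻⁸×0.839²)]^(1/4) = 210.43 K.
T₂ = [1361×0.32/(4×5.67×10⁻⁸×3.14²)]^(1/4) = 118.13 K.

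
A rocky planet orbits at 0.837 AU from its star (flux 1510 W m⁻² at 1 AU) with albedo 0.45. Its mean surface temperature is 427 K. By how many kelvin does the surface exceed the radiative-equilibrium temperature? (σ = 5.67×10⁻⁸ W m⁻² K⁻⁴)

ΔT ≈ 158.1 K

S = 1510/0.837² = 2155 W m⁻².
T_eq = [S(1−A)/(4σ)]^(1/4) = [2155×0.55/(4×5.67×10⁻⁸)]^(1/4) = 268.9 K.
ΔT = T_surf − T_eq = 427 − 268.9.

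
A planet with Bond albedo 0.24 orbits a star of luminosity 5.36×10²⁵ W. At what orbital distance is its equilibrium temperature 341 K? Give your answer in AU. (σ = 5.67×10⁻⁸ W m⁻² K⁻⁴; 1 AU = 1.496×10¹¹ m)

d ≈ 0.217 AU

From T_eq⁴ = L(1−A)/(16πσd²): d = √[L(1−A)/(16πσT_eq⁴)].
d = √[5.36×10²⁵ × 0.76 / (16π × 5.67×10⁻⁸ × (341)⁴)] = 3.25×10¹⁰ m = 0.217 AU.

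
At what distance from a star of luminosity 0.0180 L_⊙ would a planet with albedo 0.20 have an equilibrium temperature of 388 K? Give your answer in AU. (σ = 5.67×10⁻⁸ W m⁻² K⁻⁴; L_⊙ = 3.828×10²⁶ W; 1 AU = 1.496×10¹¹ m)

L = 0.0180 × 3.828×10²⁶ = 6.89×10²⁴ W.
From T_eq⁴ = L(1−A)/(16πσd²): d = √[L(1−A)/(16πσT_eq⁴)].
d = √[6.89×10²⁴ × 0.80 / (16π × 5.67×10⁻⁸ × (388)⁴)] = 9.24×10⁹ m = 0.0618 AU.

d ≈ 0.0618 AU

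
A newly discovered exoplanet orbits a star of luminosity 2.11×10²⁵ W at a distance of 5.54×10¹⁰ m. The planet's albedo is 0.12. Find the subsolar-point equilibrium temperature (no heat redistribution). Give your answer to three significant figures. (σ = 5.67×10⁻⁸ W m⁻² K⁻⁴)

Flux: S = L/(4πd²) = 2.11×10²⁵/(4π×(5.54×10¹⁰)²) = 547 W m⁻².
At the subsolar point the surface absorbs S(1−A) and emits σT⁴ per unit area — no factor of 4, since only the local patch is in balance.
T = [547 × 0.88 / 5.67×10⁻⁸]^(1/4) = (8.49×10⁹)^(1/4) = 304 K.

T_ss ≈ 304 K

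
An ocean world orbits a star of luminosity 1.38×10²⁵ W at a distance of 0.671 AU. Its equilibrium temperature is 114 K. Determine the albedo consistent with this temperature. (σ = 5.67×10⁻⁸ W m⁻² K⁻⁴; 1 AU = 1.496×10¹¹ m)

A ≈ 0.65

d = 0.671 AU = 1.00×10¹¹ m.
Flux: S = L/(4πd²) = 1.38×10²⁵/(4π×(1.00×10¹¹)²) = 109 W m⁻².
From T_eq⁴ = S(1−A)/(4σ): 1−A = 4σT_eq⁴/S.
1−A = 4 × 5.67×10⁻⁸ × (114)⁴ / 109 = 0.351.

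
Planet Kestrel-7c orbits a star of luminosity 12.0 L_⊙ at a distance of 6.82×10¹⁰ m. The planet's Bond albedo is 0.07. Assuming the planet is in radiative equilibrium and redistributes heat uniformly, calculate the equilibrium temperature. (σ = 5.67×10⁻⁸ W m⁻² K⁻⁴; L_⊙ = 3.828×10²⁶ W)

T_eq ≈ 753 K

L = 12.0 × 3.828×10²⁶ = 4.59×10²⁷ W.
Flux: S = L/(4πd²) = 4.59×10²⁷/(4π×(6.82×10¹⁰)²) = 7.86×10⁴ W m⁻².
Energy balance: absorbed = emitted ⇒ πR²·S(1−A) = 4πR²·σT_eq⁴, so T_eq⁴ = S(1−A)/(4σ).
T_eq = [7.86×10⁴ × 0.93 / (4 × 5.67×10⁻⁸)]^(1/4) = (3.22×10¹¹)^(1/4) = 753 K.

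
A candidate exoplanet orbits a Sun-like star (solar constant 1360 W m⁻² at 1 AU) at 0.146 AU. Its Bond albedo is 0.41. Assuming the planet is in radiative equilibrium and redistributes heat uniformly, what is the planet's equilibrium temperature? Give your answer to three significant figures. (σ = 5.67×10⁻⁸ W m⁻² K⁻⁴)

Flux at 0.146 AU: S = 1360/0.146² = 6.38×10⁴ W m⁻².
Energy balance: absorbed = emitted ⇒ πR²·S(1−A) = 4πR²·σT_eq⁴, so T_eq⁴ = S(1−A)/(4σ).
T_eq = [6.38×10⁴ × 0.59 / (4 × 5.67×10⁻⁸)]^(1/4) = (1.66×10¹¹)^(1/4) = 638 K.

T_eq ≈ 638 K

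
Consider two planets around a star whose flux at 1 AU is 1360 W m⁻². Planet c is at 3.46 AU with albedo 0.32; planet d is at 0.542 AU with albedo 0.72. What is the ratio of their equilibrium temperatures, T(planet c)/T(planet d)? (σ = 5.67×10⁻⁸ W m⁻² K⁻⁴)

T₁/T₂ ≈ 0.494

T_eq = [S₀(1−A)/(4σd²)]^(1/4), so T ∝ (1−A)^(1/4) / √d.
T₁ = [1360×0.68/(4×5.67×10⁻⁸×3.46²)]^(1/4) = 135.85 K.
T₂ = [1360×0.28/(4×5.67×10⁻⁸×0.542²)]^(1/4) = 274.96 K.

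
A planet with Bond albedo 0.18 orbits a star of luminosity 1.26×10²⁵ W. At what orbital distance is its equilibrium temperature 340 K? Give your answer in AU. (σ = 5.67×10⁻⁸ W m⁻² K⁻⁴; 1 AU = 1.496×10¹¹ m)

d ≈ 0.110 AU

From T_eq⁴ = L(1−A)/(16πσd²): d = √[L(1−A)/(16πσT_eq⁴)].
d = √[1.26×10²⁵ × 0.82 / (16π × 5.67×10⁻⁸ × (340)⁴)] = 1.65×10¹⁰ m = 0.110 AU.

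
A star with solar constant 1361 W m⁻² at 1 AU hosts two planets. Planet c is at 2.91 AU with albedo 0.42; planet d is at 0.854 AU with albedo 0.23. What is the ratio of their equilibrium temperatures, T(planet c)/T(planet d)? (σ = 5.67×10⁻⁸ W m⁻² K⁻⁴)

T₁/T₂ ≈ 0.505

T_eq = [S₀(1−A)/(4σd²)]^(1/4), so T ∝ (1−A)^(1/4) / √d.
T₁ = [1361×0.58/(4×5.67×10⁻⁸×2.91²)]^(1/4) = 142.39 K.
T₂ = [1361×0.77/(4×5.67×10⁻⁸×0.854²)]^(1/4) = 282.13 K.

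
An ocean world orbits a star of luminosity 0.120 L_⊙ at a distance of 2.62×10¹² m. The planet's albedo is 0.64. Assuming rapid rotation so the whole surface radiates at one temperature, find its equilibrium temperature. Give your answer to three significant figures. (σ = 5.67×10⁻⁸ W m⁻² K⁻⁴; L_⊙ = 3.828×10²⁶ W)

L = 0.120 × 3.828×10²⁶ = 4.59×10²⁵ W.
Flux: S = L/(4πd²) = 4.59×10²⁵/(4π×(2.62×10¹²)²) = 0.533 W m⁻².
Energy balance: absorbed = emitted ⇒ πR²·S(1−A) = 4πR²·σT_eq⁴, so T_eq⁴ = S(1−A)/(4σ).
T_eq = [0.533 × 0.36 / (4 × 5.67×10⁻⁸)]^(1/4) = (8.45×10⁵)^(1/4) = 30.3 K.

T_eq ≈ 30.3 K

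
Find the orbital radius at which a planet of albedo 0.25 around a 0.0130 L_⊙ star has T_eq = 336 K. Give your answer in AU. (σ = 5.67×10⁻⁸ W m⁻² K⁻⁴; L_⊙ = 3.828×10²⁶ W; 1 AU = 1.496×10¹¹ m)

d ≈ 0.0678 AU

L = 0.0130 × 3.828×10²⁶ = 4.98×10²⁴ W.
From T_eq⁴ = L(1−A)/(16πσd²): d = √[L(1−A)/(16πσT_eq⁴)].
d = √[4.98×10²⁴ × 0.75 / (16π × 5.67×10⁻⁸ × (336)⁴)] = 1.01×10¹⁰ m = 0.0678 AU.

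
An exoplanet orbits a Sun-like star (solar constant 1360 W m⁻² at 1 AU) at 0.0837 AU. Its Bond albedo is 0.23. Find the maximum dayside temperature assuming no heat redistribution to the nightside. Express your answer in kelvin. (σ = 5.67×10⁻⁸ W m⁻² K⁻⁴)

Flux at 0.0837 AU: S = 1360/0.0837² = 1.94×10⁵ W m⁻².
With no redistribution each surface element balances locally: S(1−A) = σT⁴.
T = [1.94×10⁵ × 0.77 / 5.67×10⁻⁸]^(1/4) = (2.64×10¹²)^(1/4) = 1270 K.

T_ss ≈ 1270 K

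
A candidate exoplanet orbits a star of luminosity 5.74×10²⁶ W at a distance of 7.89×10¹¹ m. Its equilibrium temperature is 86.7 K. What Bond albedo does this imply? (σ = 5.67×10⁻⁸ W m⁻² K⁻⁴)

Flux: S = L/(4πd²) = 5.74×10²⁶/(4π×(7.89×10¹¹)²) = 73.4 W m⁻².
From T_eq⁴ = S(1−A)/(4σ): 1−A = 4σT_eq⁴/S.
1−A = 4 × 5.67×10⁻⁸ × (86.7)⁴ / 73.4 = 0.175.

A ≈ 0.83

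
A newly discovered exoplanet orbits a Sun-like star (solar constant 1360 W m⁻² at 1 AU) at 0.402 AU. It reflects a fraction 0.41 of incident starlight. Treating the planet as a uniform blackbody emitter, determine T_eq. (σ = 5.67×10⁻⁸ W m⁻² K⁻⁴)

T_eq ≈ 385 K

Flux at 0.402 AU: S = 1360/0.402² = 8420 W m⁻².
Energy balance: absorbed = emitted ⇒ πR²·S(1−A) = 4πR²·σT_eq⁴, so T_eq⁴ = S(1−A)/(4σ).
T_eq = [8420 × 0.59 / (4 × 5.67×10⁻⁸)]^(1/4) = (2.19×10¹⁰)^(1/4) = 385 K.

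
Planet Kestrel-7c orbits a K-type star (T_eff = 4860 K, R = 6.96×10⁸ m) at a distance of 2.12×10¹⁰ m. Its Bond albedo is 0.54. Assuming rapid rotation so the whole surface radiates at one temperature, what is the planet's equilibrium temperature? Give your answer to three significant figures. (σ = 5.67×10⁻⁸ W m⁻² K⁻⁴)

T_eq ≈ 513 K

L = 4πR_⋆²σT_⋆⁴ = 4π(6.96×10⁸)² × 5.67×10⁻⁸ × (4860)⁴ = 1.93×10²⁶ W.
S = L/(4πd²) = 3.41×10⁴ W m⁻².
Energy balance: absorbed = emitted ⇒ πR²·S(1−A) = 4πR²·σT_eq⁴, so T_eq⁴ = S(1−A)/(4σ).
T_eq = [3.41×10⁴ × 0.46 / (4 × 5.67×10⁻⁸)]^(1/4) = (6.91×10¹⁰)^(1/4) = 513 K.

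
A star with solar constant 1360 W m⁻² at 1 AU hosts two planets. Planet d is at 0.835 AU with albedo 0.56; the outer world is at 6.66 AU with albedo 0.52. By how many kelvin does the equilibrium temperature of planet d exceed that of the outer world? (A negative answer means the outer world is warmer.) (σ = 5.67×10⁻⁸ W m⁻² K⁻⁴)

T_eq = [S₀(1−A)/(4σd²)]^(1/4), so T ∝ (1−A)^(1/4) / √d.
T₁ = [1360×0.44/(4×5.67×10⁻⁸×0.835²)]^(1/4) = 248.02 K.
T₂ = [1360×0.48/(4×5.67×10⁻⁸×6.66²)]^(1/4) = 89.75 K.

ΔT ≈ 158.3 K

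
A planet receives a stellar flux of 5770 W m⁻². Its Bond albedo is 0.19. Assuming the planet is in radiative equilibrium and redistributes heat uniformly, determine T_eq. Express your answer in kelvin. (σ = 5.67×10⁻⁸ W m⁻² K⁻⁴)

Energy balance: absorbed = emitted ⇒ πR²·S(1−A) = 4πR²·σT_eq⁴, so T_eq⁴ = S(1−A)/(4σ).
T_eq = [5770 × 0.81 / (4 × 5.67×10⁻⁸)]^(1/4) = (2.06×10¹⁰)^(1/4) = 379 K.

T_eq ≈ 379 K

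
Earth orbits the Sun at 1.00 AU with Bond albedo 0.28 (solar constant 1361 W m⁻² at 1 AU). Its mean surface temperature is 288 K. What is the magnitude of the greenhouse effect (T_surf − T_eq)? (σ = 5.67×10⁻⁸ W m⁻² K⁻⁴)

ΔT ≈ 31.6 K

S = 1361/1.00² = 1361 W m⁻².
T_eq = [S(1−A)/(4σ)]^(1/4) = [1361×0.72/(4×5.67×10⁻⁸)]^(1/4) = 256.4 K.
ΔT = T_surf − T_eq = 288 − 256.4.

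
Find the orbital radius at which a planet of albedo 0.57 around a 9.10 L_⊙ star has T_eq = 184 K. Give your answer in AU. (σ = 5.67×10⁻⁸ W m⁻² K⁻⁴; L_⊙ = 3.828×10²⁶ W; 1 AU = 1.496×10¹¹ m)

L = 9.10 × 3.828×10²⁶ = 3.48×10²⁷ W.
From T_eq⁴ = L(1−A)/(16πσd²): d = √[L(1−A)/(16πσT_eq⁴)].
d = √[3.48×10²⁷ × 0.43 / (16π × 5.67×10⁻⁸ × (184)⁴)] = 6.77×10¹¹ m = 4.53 AU.

d ≈ 4.53 AU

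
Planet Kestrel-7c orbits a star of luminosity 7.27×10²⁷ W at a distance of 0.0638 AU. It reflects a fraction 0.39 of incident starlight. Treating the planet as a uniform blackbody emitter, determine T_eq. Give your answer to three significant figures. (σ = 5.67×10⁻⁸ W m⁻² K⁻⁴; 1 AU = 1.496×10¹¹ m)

d = 0.0638 AU = 9.54×10⁹ m.
Flux: S = L/(4πd²) = 7.27×10²⁷/(4π×(9.54×10⁹)²) = 6.35×10⁶ W m⁻².
Energy balance: absorbed = emitted ⇒ πR²·S(1−A) = 4πR²·σT_eq⁴, so T_eq⁴ = S(1−A)/(4σ).
T_eq = [6.35×10⁶ × 0.61 / (4 × 5.67×10⁻⁸)]^(1/4) = (1.71×10¹³)^(1/4) = 2030 K.

T_eq ≈ 2030 K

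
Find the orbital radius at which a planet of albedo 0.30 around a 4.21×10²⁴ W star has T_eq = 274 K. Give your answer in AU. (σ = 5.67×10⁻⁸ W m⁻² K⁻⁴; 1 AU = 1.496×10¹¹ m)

From T_eq⁴ = L(1−A)/(16πσd²): d = √[L(1−A)/(16πσT_eq⁴)].
d = √[4.21×10²⁴ × 0.70 / (16π × 5.67×10⁻⁸ × (274)⁴)] = 1.35×10¹⁰ m = 0.0905 AU.

d ≈ 0.0905 AU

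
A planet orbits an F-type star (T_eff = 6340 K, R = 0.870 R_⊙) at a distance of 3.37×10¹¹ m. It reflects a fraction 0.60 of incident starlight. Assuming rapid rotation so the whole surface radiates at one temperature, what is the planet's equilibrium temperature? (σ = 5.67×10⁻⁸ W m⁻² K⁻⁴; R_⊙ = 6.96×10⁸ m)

T_eq ≈ 151 K

R_⋆ = 0.870 × 6.96×10⁸ = 6.06×10⁸ m.
L = 4πR_⋆²σT_⋆⁴ = 4π(6.06×10⁸)² × 5.67×10⁻⁸ × (6340)⁴ = 4.22×10²⁶ W.
S = L/(4πd²) = 296 W m⁻².
Energy balance: absorbed = emitted ⇒ πR²·S(1−A) = 4πR²·σT_eq⁴, so T_eq⁴ = S(1−A)/(4σ).
T_eq = [296 × 0.40 / (4 × 5.67×10⁻⁸)]^(1/4) = (5.22×10⁸)^(1/4) = 151 K.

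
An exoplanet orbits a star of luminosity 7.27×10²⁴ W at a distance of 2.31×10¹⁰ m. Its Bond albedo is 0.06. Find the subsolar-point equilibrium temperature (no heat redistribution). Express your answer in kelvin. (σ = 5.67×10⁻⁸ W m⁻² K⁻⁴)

T_ss ≈ 366 K

Flux: S = L/(4πd²) = 7.27×10²⁴/(4π×(2.31×10¹⁰)²) = 1080 W m⁻².
At the subsolar point the surface absorbs S(1−A) and emits σT⁴ per unit area — no factor of 4, since only the local patch is in balance.
T = [1080 × 0.94 / 5.67×10⁻⁸]^(1/4) = (1.80×10¹⁰)^(1/4) = 366 K.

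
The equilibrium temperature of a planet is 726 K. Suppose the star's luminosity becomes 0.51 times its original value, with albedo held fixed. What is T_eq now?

T_eq ≈ 614 K

T_eq ∝ L^(1/4) · d^(−1/2).
T′ = 726 × 0.51^(1/4) = 614 K.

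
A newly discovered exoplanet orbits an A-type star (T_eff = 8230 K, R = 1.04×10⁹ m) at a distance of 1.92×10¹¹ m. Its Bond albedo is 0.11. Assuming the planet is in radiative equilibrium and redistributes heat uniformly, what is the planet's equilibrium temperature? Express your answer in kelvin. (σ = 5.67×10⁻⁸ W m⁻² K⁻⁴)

T_eq ≈ 416 K

L = 4πR_⋆²σT_⋆⁴ = 4π(1.04×10⁹)² × 5.67×10⁻⁸ × (8230)⁴ = 3.54×10²⁷ W.
S = L/(4πd²) = 7630 W m⁻².
Energy balance: absorbed = emitted ⇒ πR²·S(1−A) = 4πR²·σT_eq⁴, so T_eq⁴ = S(1−A)/(4σ).
T_eq = [7630 × 0.89 / (4 × 5.67×10⁻⁸)]^(1/4) = (2.99×10¹⁰)^(1/4) = 416 K.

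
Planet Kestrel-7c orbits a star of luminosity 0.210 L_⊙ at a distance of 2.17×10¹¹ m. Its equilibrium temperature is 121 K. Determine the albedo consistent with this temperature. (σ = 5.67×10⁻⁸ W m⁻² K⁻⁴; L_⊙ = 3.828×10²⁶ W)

A ≈ 0.64

L = 0.210 × 3.828×10²⁶ = 8.04×10²⁵ W.
Flux: S = L/(4πd²) = 8.04×10²⁵/(4π×(2.17×10¹¹)²) = 136 W m⁻².
From T_eq⁴ = S(1−A)/(4σ): 1−A = 4σT_eq⁴/S.
1−A = 4 × 5.67×10⁻⁸ × (121)⁴ / 136 = 0.358.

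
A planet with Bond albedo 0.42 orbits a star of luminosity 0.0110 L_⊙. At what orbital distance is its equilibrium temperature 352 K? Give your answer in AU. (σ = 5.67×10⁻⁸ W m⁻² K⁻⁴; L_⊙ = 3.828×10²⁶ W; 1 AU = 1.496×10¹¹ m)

L = 0.0110 × 3.828×10²⁶ = 4.21×10²⁴ W.
From T_eq⁴ = L(1−A)/(16πσd²): d = √[L(1−A)/(16πσT_eq⁴)].
d = √[4.21×10²⁴ × 0.58 / (16π × 5.67×10⁻⁸ × (352)⁴)] = 7.47×10⁹ m = 0.0499 AU.

d ≈ 0.0499 AU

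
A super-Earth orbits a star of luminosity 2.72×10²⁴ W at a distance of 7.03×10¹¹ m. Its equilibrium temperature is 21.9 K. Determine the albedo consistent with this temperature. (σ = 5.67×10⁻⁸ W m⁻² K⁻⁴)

A ≈ 0.88

Flux: S = L/(4πd²) = 2.72×10²⁴/(4π×(7.03×10¹¹)²) = 0.438 W m⁻².
From T_eq⁴ = S(1−A)/(4σ): 1−A = 4σT_eq⁴/S.
1−A = 4 × 5.67×10⁻⁸ × (21.9)⁴ / 0.438 = 0.119.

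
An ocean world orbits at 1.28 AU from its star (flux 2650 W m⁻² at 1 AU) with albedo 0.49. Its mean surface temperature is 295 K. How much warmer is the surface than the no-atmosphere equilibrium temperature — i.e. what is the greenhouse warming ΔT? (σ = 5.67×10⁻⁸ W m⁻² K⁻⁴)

S = 2650/1.28² = 1617 W m⁻².
T_eq = [S(1−A)/(4σ)]^(1/4) = [1617×0.51/(4×5.67×10⁻⁸)]^(1/4) = 245.6 K.
ΔT = T_surf − T_eq = 295 − 245.6.

ΔT ≈ 49.4 K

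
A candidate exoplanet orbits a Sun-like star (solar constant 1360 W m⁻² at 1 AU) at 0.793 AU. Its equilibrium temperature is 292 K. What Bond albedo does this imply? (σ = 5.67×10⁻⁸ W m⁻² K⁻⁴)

A ≈ 0.24

Flux at 0.793 AU: S = 1360/0.793² = 2160 W m⁻².
From T_eq⁴ = S(1−A)/(4σ): 1−A = 4σT_eq⁴/S.
1−A = 4 × 5.67×10⁻⁸ × (292)⁴ / 2160 = 0.762.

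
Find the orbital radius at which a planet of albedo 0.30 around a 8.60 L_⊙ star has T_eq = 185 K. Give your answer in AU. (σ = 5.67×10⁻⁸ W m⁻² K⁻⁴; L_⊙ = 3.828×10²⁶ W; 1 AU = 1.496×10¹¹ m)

d ≈ 5.55 AU

L = 8.60 × 3.828×10²⁶ = 3.29×10²⁷ W.
From T_eq⁴ = L(1−A)/(16πσd²): d = √[L(1−A)/(16πσT_eq⁴)].
d = √[3.29×10²⁷ × 0.70 / (16π × 5.67×10⁻⁸ × (185)⁴)] = 8.31×10¹¹ m = 5.55 AU.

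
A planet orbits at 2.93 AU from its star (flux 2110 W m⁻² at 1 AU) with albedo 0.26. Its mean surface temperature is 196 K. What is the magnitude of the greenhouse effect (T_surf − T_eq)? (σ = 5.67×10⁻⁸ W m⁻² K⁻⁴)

S = 2110/2.93² = 245.8 W m⁻².
T_eq = [S(1−A)/(4σ)]^(1/4) = [245.8×0.74/(4×5.67×10⁻⁸)]^(1/4) = 168.3 K.
ΔT = T_surf − T_eq = 196 − 168.3.

ΔT ≈ 27.7 K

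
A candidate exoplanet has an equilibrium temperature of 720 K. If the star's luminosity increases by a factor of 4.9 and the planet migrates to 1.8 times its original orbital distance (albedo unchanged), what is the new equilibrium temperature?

T_eq ∝ L^(1/4) · d^(−1/2).
T′ = 720 × 4.9^(1/4) / 1.8^(1/2) = 798 K.

T_eq ≈ 798 K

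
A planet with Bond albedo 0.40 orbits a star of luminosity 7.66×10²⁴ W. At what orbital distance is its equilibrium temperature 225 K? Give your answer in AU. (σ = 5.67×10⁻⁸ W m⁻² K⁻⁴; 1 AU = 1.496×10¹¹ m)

d ≈ 0.168 AU

From T_eq⁴ = L(1−A)/(16πσd²): d = √[L(1−A)/(16πσT_eq⁴)].
d = √[7.66×10²⁴ × 0.60 / (16π × 5.67×10⁻⁸ × (225)⁴)] = 2.51×10¹⁰ m = 0.168 AU.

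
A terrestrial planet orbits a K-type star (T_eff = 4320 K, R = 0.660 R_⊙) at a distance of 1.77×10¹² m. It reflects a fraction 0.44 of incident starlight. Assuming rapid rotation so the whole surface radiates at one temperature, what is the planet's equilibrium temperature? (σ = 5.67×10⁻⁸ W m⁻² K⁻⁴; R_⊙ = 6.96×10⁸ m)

T_eq ≈ 42.6 K

R_⋆ = 0.660 × 6.96×10⁸ = 4.59×10⁸ m.
L = 4πR_⋆²σT_⋆⁴ = 4π(4.59×10⁸)² × 5.67×10⁻⁸ × (4320)⁴ = 5.24×10²⁵ W.
S = L/(4πd²) = 1.33 W m⁻².
Energy balance: absorbed = emitted ⇒ πR²·S(1−A) = 4πR²·σT_eq⁴, so T_eq⁴ = S(1−A)/(4σ).
T_eq = [1.33 × 0.56 / (4 × 5.67×10⁻⁸)]^(1/4) = (3.28×10⁶)^(1/4) = 42.6 K.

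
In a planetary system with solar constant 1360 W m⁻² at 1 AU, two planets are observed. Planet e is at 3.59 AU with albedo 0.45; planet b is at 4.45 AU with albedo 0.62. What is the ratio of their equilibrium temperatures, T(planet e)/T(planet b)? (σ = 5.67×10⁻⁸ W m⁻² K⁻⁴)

T_eq = [S₀(1−A)/(4σd²)]^(1/4), so T ∝ (1−A)^(1/4) / √d.
T₁ = [1360×0.55/(4×5.67×10⁻⁸×3.59²)]^(1/4) = 126.48 K.
T₂ = [1360×0.38/(4×5.67×10⁻⁸×4.45²)]^(1/4) = 103.57 K.

T₁/T₂ ≈ 1.221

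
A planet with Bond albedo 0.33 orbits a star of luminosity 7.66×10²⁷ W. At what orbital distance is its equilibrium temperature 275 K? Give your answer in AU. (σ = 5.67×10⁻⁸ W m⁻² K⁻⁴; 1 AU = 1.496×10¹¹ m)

From T_eq⁴ = L(1−A)/(16πσd²): d = √[L(1−A)/(16πσT_eq⁴)].
d = √[7.66×10²⁷ × 0.67 / (16π × 5.67×10⁻⁸ × (275)⁴)] = 5.61×10¹¹ m = 3.75 AU.

d ≈ 3.75 AU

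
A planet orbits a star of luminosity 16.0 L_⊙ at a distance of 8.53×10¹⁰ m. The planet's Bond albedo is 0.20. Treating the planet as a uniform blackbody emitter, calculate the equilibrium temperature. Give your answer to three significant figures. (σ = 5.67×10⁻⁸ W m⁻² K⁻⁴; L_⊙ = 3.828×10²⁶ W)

L = 16.0 × 3.828×10²⁶ = 6.12×10²⁷ W.
Flux: S = L/(4πd²) = 6.12×10²⁷/(4π×(8.53×10¹⁰)²) = 6.70×10⁴ W m⁻².
Energy balance: absorbed = emitted ⇒ πR²·S(1−A) = 4πR²·σT_eq⁴, so T_eq⁴ = S(1−A)/(4σ).
T_eq = [6.70×10⁴ × 0.80 / (4 × 5.67×10⁻⁸)]^(1/4) = (2.36×10¹¹)^(1/4) = 697 K.

T_eq ≈ 697 K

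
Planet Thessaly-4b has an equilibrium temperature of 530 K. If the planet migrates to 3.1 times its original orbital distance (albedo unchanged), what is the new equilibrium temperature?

T_eq ∝ L^(1/4) · d^(−1/2).
T′ = 530 / 3.1^(1/2) = 301 K.

T_eq ≈ 301 K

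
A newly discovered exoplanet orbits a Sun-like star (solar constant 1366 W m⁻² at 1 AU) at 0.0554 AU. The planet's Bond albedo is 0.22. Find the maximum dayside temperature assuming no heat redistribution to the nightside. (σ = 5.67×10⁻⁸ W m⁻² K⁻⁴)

T_ss ≈ 1570 K

Flux at 0.0554 AU: S = 1366/0.0554² = 4.45×10⁵ W m⁻².
With no redistribution each surface element balances locally: S(1−A) = σT⁴.
T = [4.45×10⁵ × 0.78 / 5.67×10⁻⁸]^(1/4) = (6.12×10¹²)^(1/4) = 1570 K.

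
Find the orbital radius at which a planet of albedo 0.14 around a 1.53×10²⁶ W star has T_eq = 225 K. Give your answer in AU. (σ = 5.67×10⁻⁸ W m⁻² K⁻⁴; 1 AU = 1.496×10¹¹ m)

From T_eq⁴ = L(1−A)/(16πσd²): d = √[L(1−A)/(16πσT_eq⁴)].
d = √[1.53×10²⁶ × 0.86 / (16π × 5.67×10⁻⁸ × (225)⁴)] = 1.34×10¹¹ m = 0.897 AU.

d ≈ 0.897 AU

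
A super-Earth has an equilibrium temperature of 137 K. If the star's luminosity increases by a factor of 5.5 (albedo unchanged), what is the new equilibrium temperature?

T_eq ≈ 210 K

T_eq ∝ L^(1/4) · d^(−1/2).
T′ = 137 × 5.5^(1/4) = 210 K.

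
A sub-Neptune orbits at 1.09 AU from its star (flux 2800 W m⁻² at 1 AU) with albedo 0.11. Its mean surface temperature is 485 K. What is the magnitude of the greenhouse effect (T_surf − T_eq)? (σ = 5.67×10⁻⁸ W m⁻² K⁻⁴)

S = 2800/1.09² = 2357 W m⁻².
T_eq = [S(1−A)/(4σ)]^(1/4) = [2357×0.89/(4×5.67×10⁻⁸)]^(1/4) = 310.1 K.
ΔT = T_surf − T_eq = 485 − 310.1.

ΔT ≈ 174.9 K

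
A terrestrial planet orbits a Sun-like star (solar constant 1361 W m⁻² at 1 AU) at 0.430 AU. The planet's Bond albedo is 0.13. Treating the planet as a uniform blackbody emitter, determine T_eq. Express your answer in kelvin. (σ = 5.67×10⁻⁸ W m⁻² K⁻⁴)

T_eq ≈ 410 K

Flux at 0.430 AU: S = 1361/0.430² = 7360 W m⁻².
Energy balance: absorbed = emitted ⇒ πR²·S(1−A) = 4πR²·σT_eq⁴, so T_eq⁴ = S(1−A)/(4σ).
T_eq = [7360 × 0.87 / (4 × 5.67×10⁻⁸)]^(1/4) = (2.82×10¹⁰)^(1/4) = 410 K.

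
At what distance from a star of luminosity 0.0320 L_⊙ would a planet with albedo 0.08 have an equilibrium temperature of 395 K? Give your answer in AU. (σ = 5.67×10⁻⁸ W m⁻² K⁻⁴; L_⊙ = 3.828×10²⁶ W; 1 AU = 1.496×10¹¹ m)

d ≈ 0.0852 AU

L = 0.0320 × 3.828×10²⁶ = 1.22×10²⁵ W.
From T_eq⁴ = L(1−A)/(16πσd²): d = √[L(1−A)/(16πσT_eq⁴)].
d = √[1.22×10²⁵ × 0.92 / (16π × 5.67×10⁻⁸ × (395)⁴)] = 1.27×10¹⁰ m = 0.0852 AU.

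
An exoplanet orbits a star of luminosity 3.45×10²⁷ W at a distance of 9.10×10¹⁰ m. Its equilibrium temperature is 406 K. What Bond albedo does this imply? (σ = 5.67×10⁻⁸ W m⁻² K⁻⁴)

Flux: S = L/(4πd²) = 3.45×10²⁷/(4π×(9.10×10¹⁰)²) = 3.32×10⁴ W m⁻².
From T_eq⁴ = S(1−A)/(4σ): 1−A = 4σT_eq⁴/S.
1−A = 4 × 5.67×10⁻⁸ × (406)⁴ / 3.32×10⁴ = 0.186.

A ≈ 0.81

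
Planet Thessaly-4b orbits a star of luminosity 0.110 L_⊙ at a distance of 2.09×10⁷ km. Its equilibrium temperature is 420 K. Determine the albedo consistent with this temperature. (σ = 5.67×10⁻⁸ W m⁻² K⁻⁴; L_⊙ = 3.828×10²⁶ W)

d = 2.09×10⁷ km = 2.09×10¹⁰ m.
L = 0.110 × 3.828×10²⁶ = 4.21×10²⁵ W.
Flux: S = L/(4πd²) = 4.21×10²⁵/(4π×(2.09×10¹⁰)²) = 7670 W m⁻².
From T_eq⁴ = S(1−A)/(4σ): 1−A = 4σT_eq⁴/S.
1−A = 4 × 5.67×10⁻⁸ × (420)⁴ / 7670 = 0.920.

A ≈ 0.08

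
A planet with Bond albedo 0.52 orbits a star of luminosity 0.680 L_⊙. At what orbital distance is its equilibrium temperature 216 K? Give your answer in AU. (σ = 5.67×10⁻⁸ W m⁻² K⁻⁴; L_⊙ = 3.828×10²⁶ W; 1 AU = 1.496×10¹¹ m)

d ≈ 0.949 AU

L = 0.680 × 3.828×10²⁶ = 2.60×10²⁶ W.
From T_eq⁴ = L(1−A)/(16πσd²): d = √[L(1−A)/(16πσT_eq⁴)].
d = √[2.60×10²⁶ × 0.48 / (16π × 5.67×10⁻⁸ × (216)⁴)] = 1.42×10¹¹ m = 0.949 AU.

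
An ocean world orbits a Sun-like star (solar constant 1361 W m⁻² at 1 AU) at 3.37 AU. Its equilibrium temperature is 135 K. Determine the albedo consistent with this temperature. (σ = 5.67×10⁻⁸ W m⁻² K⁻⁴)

A ≈ 0.37

Flux at 3.37 AU: S = 1361/3.37² = 120 W m⁻².
From T_eq⁴ = S(1−A)/(4σ): 1−A = 4σT_eq⁴/S.
1−A = 4 × 5.67×10⁻⁸ × (135)⁴ / 120 = 0.629.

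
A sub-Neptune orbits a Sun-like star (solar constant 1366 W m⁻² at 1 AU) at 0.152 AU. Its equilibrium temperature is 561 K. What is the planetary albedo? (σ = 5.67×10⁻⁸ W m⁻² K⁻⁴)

A ≈ 0.62

Flux at 0.152 AU: S = 1366/0.152² = 5.91×10⁴ W m⁻².
From T_eq⁴ = S(1−A)/(4σ): 1−A = 4σT_eq⁴/S.
1−A = 4 × 5.67×10⁻⁸ × (561)⁴ / 5.91×10⁴ = 0.380.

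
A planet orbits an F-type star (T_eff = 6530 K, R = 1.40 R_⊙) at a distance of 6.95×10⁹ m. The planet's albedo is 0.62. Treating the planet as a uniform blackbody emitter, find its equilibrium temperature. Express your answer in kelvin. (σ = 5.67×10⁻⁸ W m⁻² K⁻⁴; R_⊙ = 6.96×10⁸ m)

R_⋆ = 1.40 × 6.96×10⁸ = 9.74×10⁸ m.
L = 4πR_⋆²σT_⋆⁴ = 4π(9.74×10⁸)² × 5.67×10⁻⁸ × (6530)⁴ = 1.23×10²⁷ W.
S = L/(4πd²) = 2.03×10⁶ W m⁻².
Energy balance: absorbed = emitted ⇒ πR²·S(1−A) = 4πR²·σT_eq⁴, so T_eq⁴ = S(1−A)/(4σ).
T_eq = [2.03×10⁶ × 0.38 / (4 × 5.67×10⁻⁸)]^(1/4) = (3.40×10¹²)^(1/4) = 1360 K.

T_eq ≈ 1360 K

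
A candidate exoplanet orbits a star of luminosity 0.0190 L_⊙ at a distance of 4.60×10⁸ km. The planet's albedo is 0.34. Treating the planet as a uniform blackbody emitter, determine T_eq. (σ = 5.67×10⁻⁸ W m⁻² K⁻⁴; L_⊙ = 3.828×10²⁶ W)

d = 4.60×10⁸ km = 4.60×10¹¹ m.
L = 0.0190 × 3.828×10²⁶ = 7.27×10²⁴ W.
Flux: S = L/(4πd²) = 7.27×10²⁴/(4π×(4.60×10¹¹)²) = 2.74 W m⁻².
Energy balance: absorbed = emitted ⇒ πR²·S(1−A) = 4πR²·σT_eq⁴, so T_eq⁴ = S(1−A)/(4σ).
T_eq = [2.74 × 0.66 / (4 × 5.67×10⁻⁸)]^(1/4) = (7.96×10⁶)^(1/4) = 53.1 K.

T_eq ≈ 53.1 K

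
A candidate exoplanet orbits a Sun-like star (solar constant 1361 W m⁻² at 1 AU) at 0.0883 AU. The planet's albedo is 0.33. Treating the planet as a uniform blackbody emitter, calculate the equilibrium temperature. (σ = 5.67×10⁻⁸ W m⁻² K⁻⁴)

T_eq ≈ 847 K

Flux at 0.0883 AU: S = 1361/0.0883² = 1.75×10⁵ W m⁻².
Energy balance: absorbed = emitted ⇒ πR²·S(1−A) = 4πR²·σT_eq⁴, so T_eq⁴ = S(1−A)/(4σ).
T_eq = [1.75×10⁵ × 0.67 / (4 × 5.67×10⁻⁸)]^(1/4) = (5.16×10¹¹)^(1/4) = 847 K.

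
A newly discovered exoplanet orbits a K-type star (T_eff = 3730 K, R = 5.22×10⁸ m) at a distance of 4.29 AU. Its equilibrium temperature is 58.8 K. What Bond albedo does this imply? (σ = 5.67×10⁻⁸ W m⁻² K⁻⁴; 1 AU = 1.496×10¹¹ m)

A ≈ 0.63

d = 4.29 AU = 6.42×10¹¹ m.
L = 4πR_⋆²σT_⋆⁴ = 4π(5.22×10⁸)² × 5.67×10⁻⁸ × (3730)⁴ = 3.76×10²⁵ W.
S = L/(4πd²) = 7.26 W m⁻².
From T_eq⁴ = S(1−A)/(4σ): 1−A = 4σT_eq⁴/S.
1−A = 4 × 5.67×10⁻⁸ × (58.8)⁴ / 7.26 = 0.373.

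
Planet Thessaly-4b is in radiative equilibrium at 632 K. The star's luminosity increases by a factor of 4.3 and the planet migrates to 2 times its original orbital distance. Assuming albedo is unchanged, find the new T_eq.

T_eq ≈ 644 K

T_eq ∝ L^(1/4) · d^(−1/2).
T′ = 632 × 4.3^(1/4) / 2^(1/2) = 644 K.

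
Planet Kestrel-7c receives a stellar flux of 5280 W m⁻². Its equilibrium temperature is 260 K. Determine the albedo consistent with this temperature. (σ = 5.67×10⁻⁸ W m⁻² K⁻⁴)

A ≈ 0.80

From T_eq⁴ = S(1−A)/(4σ): 1−A = 4σT_eq⁴/S.
1−A = 4 × 5.67×10⁻⁸ × (260)⁴ / 5280 = 0.196.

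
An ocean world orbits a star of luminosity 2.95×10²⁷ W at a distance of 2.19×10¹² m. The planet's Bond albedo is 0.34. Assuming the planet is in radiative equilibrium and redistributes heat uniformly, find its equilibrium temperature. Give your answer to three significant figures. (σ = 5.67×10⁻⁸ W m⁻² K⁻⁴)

T_eq ≈ 109 K

Flux: S = L/(4πd²) = 2.95×10²⁷/(4π×(2.19×10¹²)²) = 48.9 W m⁻².
Energy balance: absorbed = emitted ⇒ πR²·S(1−A) = 4πR²·σT_eq⁴, so T_eq⁴ = S(1−A)/(4σ).
T_eq = [48.9 × 0.66 / (4 × 5.67×10⁻⁸)]^(1/4) = (1.42×10⁸)^(1/4) = 109 K.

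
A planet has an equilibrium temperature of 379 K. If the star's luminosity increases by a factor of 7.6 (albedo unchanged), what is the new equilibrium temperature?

T_eq ∝ L^(1/4) · d^(−1/2).
T′ = 379 × 7.6^(1/4) = 629 K.

T_eq ≈ 629 K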